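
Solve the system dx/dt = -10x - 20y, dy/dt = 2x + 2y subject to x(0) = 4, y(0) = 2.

x(t) = -32e^(-4t)sin(2t) + 4e^(-4t)cos(2t), y(t) = 10e^(-4t)sin(2t) + 2e^(-4t)cos(2t)

Coefficient matrix A = [[-10, -20], [2, 2]].
Characteristic polynomial det(A - λI) = λ^2 + 8λ + 20 = 0.
Eigenvalues λ = -4 ± 2i (complex conjugate pair).
For λ=-4+2i: an eigenvector is (-3,1) - i(-1,0) = (-3 + i, 1).
A real fundamental pair from Re and Im of e^((-4+2i)t)v: X_1 = e^(-4t)(cos(2t)·(-3,1) + sin(2t)·(-1,0)), X_2 = e^(-4t)(sin(2t)·(-3,1) - cos(2t)·(-1,0)).
General solution: c_1X_1 + c_2X_2.
Applying x(0)=4, y(0)=2 gives c_1=2, c_2=10.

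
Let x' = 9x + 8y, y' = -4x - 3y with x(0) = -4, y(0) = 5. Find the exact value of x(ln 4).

2024

A = [[9,8],[-4,-3]]; eigenvalues λ = 1, 5.
Eigenvectors: (1,-1) for λ=1, (-2,1) for λ=5.
From the initial condition, c_1 = -6, c_2 = -1.
x(ln 4) = (-6)(4^1)(1) + (-1)(4^5)(-2) = 2024.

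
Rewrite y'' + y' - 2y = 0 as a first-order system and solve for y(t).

Let x_1 = y, x_2 = y'. Then x_1' = x_2 and x_2' = 2x_1 - x_2.
A = [[0,1],[2,-1]]; det(A-λI) = λ^2 + λ - 2.
Eigenvalues λ = 1, -2 with eigenvectors (1,1), (1,-2).

y(t) = c_1e^(t) + c_2e^(-2t)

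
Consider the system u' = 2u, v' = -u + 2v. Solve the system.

u(t) = -K_2e^(2t), v(t) = K_1e^(2t) + K_2te^(2t) - 3K_2e^(2t)

Coefficient matrix A = [[2, 0], [-1, 2]].
Characteristic polynomial det(A - λI) = λ^2 - 4λ + 4 = 0.
Single eigenvalue λ = 2 with algebraic multiplicity 2.
Eigenvector v = (0,1); generalized eigenvector w with (A-λI)w=v is (-1,-3).
General solution: e^(2t)[K_1·v + K_2·(t·v + w)].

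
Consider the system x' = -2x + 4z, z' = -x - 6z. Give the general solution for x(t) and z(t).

Coefficient matrix A = [[-2, 4], [-1, -6]].
Characteristic polynomial det(A - λI) = λ^2 + 8λ + 16 = 0.
Single eigenvalue λ = -4 with algebraic multiplicity 2.
Eigenvector v = (2,-1); generalized eigenvector w with (A-λI)w=v is (1,0).
General solution: e^(-4t)[c_1·v + c_2·(t·v + w)].

x(t) = 2c_1e^(-4t) + 2c_2te^(-4t) + c_2e^(-4t), z(t) = -c_1e^(-4t) - c_2te^(-4t)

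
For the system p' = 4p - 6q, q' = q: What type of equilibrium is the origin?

A = [[4,-6],[0,1]]; det(A-λI) = λ^2 - 5λ + 4.
λ = 1, 4: both positive.

unstable node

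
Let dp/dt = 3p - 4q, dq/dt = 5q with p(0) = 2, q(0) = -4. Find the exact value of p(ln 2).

208

A = [[3,-4],[0,5]]; eigenvalues λ = 5, 3.
Eigenvectors: (2,-1) for λ=5, (1,0) for λ=3.
From the initial condition, c_1 = 4, c_2 = -6.
p(ln 2) = (4)(2^5)(2) + (-6)(2^3)(1) = 208.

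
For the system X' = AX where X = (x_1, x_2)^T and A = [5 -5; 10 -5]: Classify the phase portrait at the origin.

A = [[5,-5],[10,-5]]; det(A-λI) = λ^2 + 25.
λ = 0 ± 5i: zero real part.

center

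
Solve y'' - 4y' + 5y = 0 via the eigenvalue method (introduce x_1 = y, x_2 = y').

Let x_1 = y, x_2 = y'. Then x_1' = x_2 and x_2' = -5x_1 + 4x_2.
A = [[0,1],[-5,4]]; det(A-λI) = λ^2 - 4λ + 5.
Eigenvalues λ = 2 ± i.

y(t) = C_1e^(2t)cos(t) + C_2e^(2t)sin(t)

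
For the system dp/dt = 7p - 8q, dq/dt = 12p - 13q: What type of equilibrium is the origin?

A = [[7,-8],[12,-13]]; det(A-λI) = λ^2 + 6λ + 5.
λ = -1, -5: both negative.

stable node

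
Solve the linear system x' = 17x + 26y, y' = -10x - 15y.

x(t) = 2c_1e^(t)sin(2t) - 3c_1e^(t)cos(2t) - 3c_2e^(t)sin(2t) - 2c_2e^(t)cos(2t), y(t) = -c_1e^(t)sin(2t) + 2c_1e^(t)cos(2t) + 2c_2e^(t)sin(2t) + c_2e^(t)cos(2t)

Coefficient matrix A = [[17, 26], [-10, -15]].
Characteristic polynomial det(A - λI) = λ^2 - 2λ + 5 = 0.
Eigenvalues λ = 1 ± 2i (complex conjugate pair).
For λ=1+2i: an eigenvector is (-3,2) - i(2,-1) = (-3 - 2i, 2 + i).
A real fundamental pair from Re and Im of e^((1+2i)t)v: X_1 = e^(t)(cos(2t)·(-3,2) + sin(2t)·(2,-1)), X_2 = e^(t)(sin(2t)·(-3,2) - cos(2t)·(2,-1)).
General solution: c_1X_1 + c_2X_2.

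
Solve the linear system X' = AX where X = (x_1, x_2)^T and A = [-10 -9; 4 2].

x_1(t) = -3c_1e^(-4t) - 3c_2te^(-4t) - c_2e^(-4t), x_2(t) = 2c_1e^(-4t) + 2c_2te^(-4t) + c_2e^(-4t)

Coefficient matrix A = [[-10, -9], [4, 2]].
Characteristic polynomial det(A - λI) = λ^2 + 8λ + 16 = 0.
Single eigenvalue λ = -4 with algebraic multiplicity 2.
Eigenvector v = (-3,2); generalized eigenvector w with (A-λI)w=v is (-1,1).
General solution: e^(-4t)[c_1·v + c_2·(t·v + w)].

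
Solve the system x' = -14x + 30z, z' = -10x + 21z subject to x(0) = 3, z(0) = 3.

x(t) = 9e^(6t) - 6e^(t), z(t) = 6e^(6t) - 3e^(t)

Coefficient matrix A = [[-14, 30], [-10, 21]].
Characteristic polynomial det(A - λI) = λ^2 - 7λ + 6 = 0.
Eigenvalues λ = 1, 6.
For λ=1: (A-λI) row 1 is [-15, 30], so an eigenvector is (2, 1).
For λ=6: (A-λI) row 1 is [-20, 30], so an eigenvector is (3, 2).
General solution: c_1e^(t)(2,1) + c_2e^(6t)(3,2).
Applying x(0)=3, z(0)=3 gives c_1=-3, c_2=3.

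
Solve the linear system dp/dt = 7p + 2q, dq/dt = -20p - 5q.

Coefficient matrix A = [[7, 2], [-20, -5]].
Characteristic polynomial det(A - λI) = λ^2 - 2λ + 5 = 0.
Eigenvalues λ = 1 ± 2i (complex conjugate pair).
For λ=1+2i: an eigenvector is (1,-3) - i(0,-1) = (1, -3 + i).
A real fundamental pair from Re and Im of e^((1+2i)t)v: X_1 = e^(t)(cos(2t)·(1,-3) + sin(2t)·(0,-1)), X_2 = e^(t)(sin(2t)·(1,-3) - cos(2t)·(0,-1)).
General solution: K_1X_1 + K_2X_2.

p(t) = K_1e^(t)cos(2t) + K_2e^(t)sin(2t), q(t) = -K_1e^(t)sin(2t) - 3K_1e^(t)cos(2t) - 3K_2e^(t)sin(2t) + K_2e^(t)cos(2t)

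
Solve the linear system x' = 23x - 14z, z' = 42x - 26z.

Coefficient matrix A = [[23, -14], [42, -26]].
Characteristic polynomial det(A - λI) = λ^2 + 3λ - 10 = 0.
Eigenvalues λ = 2, -5.
For λ=2: (A-λI) row 1 is [21, -14], so an eigenvector is (2, 3).
For λ=-5: (A-λI) row 1 is [28, -14], so an eigenvector is (1, 2).
General solution: K_1e^(2t)(2,3) + K_2e^(-5t)(1,2).

x(t) = 2K_1e^(2t) + K_2e^(-5t), z(t) = 3K_1e^(2t) + 2K_2e^(-5t)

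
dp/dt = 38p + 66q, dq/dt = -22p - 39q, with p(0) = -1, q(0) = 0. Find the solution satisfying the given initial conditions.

p(t) = -4e^(5t) + 3e^(-6t), q(t) = 2e^(5t) - 2e^(-6t)

Coefficient matrix A = [[38, 66], [-22, -39]].
Characteristic polynomial det(A - λI) = λ^2 + λ - 30 = 0.
Eigenvalues λ = -6, 5.
For λ=-6: (A-λI) row 1 is [44, 66], so an eigenvector is (3, -2).
For λ=5: (A-λI) row 1 is [33, 66], so an eigenvector is (2, -1).
General solution: c_1e^(-6t)(3,-2) + c_2e^(5t)(2,-1).
Applying p(0)=-1, q(0)=0 gives c_1=1, c_2=-2.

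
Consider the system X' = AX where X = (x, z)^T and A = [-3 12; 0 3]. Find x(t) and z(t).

x(t) = K_1e^(-3t) - 2K_2e^(3t), z(t) = -K_2e^(3t)

Coefficient matrix A = [[-3, 12], [0, 3]].
Characteristic polynomial det(A - λI) = λ^2 - 9 = 0.
Eigenvalues λ = -3, 3.
For λ=-3: (A-λI) row 1 is [0, 12], so an eigenvector is (1, 0).
For λ=3: (A-λI) row 1 is [-6, 12], so an eigenvector is (-2, -1).
General solution: K_1e^(-3t)(1,0) + K_2e^(3t)(-2,-1).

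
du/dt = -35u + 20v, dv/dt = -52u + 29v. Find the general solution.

u(t) = 2K_1e^(-3t)sin(4t) + K_1e^(-3t)cos(4t) + K_2e^(-3t)sin(4t) - 2K_2e^(-3t)cos(4t), v(t) = 3K_1e^(-3t)sin(4t) + 2K_1e^(-3t)cos(4t) + 2K_2e^(-3t)sin(4t) - 3K_2e^(-3t)cos(4t)

Coefficient matrix A = [[-35, 20], [-52, 29]].
Characteristic polynomial det(A - λI) = λ^2 + 6λ + 25 = 0.
Eigenvalues λ = -3 ± 4i (complex conjugate pair).
For λ=-3+4i: an eigenvector is (1,2) - i(2,3) = (1 - 2i, 2 - 3i).
A real fundamental pair from Re and Im of e^((-3+4i)t)v: X_1 = e^(-3t)(cos(4t)·(1,2) + sin(4t)·(2,3)), X_2 = e^(-3t)(sin(4t)·(1,2) - cos(4t)·(2,3)).
General solution: K_1X_1 + K_2X_2.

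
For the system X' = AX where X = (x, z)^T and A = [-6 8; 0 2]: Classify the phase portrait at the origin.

saddle

A = [[-6,8],[0,2]]; det(A-λI) = λ^2 + 4λ - 12.
λ = 2, -6: opposite signs.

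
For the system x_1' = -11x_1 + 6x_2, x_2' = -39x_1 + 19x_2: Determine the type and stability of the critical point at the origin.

unstable spiral

A = [[-11,6],[-39,19]]; det(A-λI) = λ^2 - 8λ + 25.
λ = 4 ± 3i: positive real part.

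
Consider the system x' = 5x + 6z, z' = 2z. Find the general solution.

x(t) = -c_1e^(5t) + 2c_2e^(2t), z(t) = -c_2e^(2t)

Coefficient matrix A = [[5, 6], [0, 2]].
Characteristic polynomial det(A - λI) = λ^2 - 7λ + 10 = 0.
Eigenvalues λ = 5, 2.
For λ=5: (A-λI) row 1 is [0, 6], so an eigenvector is (-1, 0).
For λ=2: (A-λI) row 1 is [3, 6], so an eigenvector is (2, -1).
General solution: c_1e^(5t)(-1,0) + c_2e^(2t)(2,-1).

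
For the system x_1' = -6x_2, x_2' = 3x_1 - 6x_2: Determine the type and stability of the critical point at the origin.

stable spiral

A = [[0,-6],[3,-6]]; det(A-λI) = λ^2 + 6λ + 18.
λ = -3 ± 3i: negative real part.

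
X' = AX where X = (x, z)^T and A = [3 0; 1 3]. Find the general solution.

x(t) = c_2e^(3t), z(t) = c_1e^(3t) + c_2te^(3t) - 3c_2e^(3t)

Coefficient matrix A = [[3, 0], [1, 3]].
Characteristic polynomial det(A - λI) = λ^2 - 6λ + 9 = 0.
Single eigenvalue λ = 3 with algebraic multiplicity 2.
Eigenvector v = (0,1); generalized eigenvector w with (A-λI)w=v is (1,-3).
General solution: e^(3t)[c_1·v + c_2·(t·v + w)].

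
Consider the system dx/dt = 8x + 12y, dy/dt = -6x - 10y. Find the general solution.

Coefficient matrix A = [[8, 12], [-6, -10]].
Characteristic polynomial det(A - λI) = λ^2 + 2λ - 8 = 0.
Eigenvalues λ = 2, -4.
For λ=2: (A-λI) row 1 is [6, 12], so an eigenvector is (-2, 1).
For λ=-4: (A-λI) row 1 is [12, 12], so an eigenvector is (-1, 1).
General solution: K_1e^(2t)(-2,1) + K_2e^(-4t)(-1,1).

x(t) = -2K_1e^(2t) - K_2e^(-4t), y(t) = K_1e^(2t) + K_2e^(-4t)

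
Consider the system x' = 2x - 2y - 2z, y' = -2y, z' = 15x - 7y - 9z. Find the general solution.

Coefficient matrix A = [[2, -2, -2], [0, -2, 0], [15, -7, -9]].
det(A - λI) = 0 gives eigenvalues λ = -4, -2, -3.
For λ=-4: eigenvector (1,0,3).
For λ=-2: eigenvector (0,1,-1).
For λ=-3: eigenvector (-2,0,-5).
General solution: K_1e^(-4t)(1,0,3) + K_2e^(-2t)(0,1,-1) + K_3e^(-3t)(-2,0,-5).

x(t) = K_1e^(-4t) - 2K_3e^(-3t), y(t) = K_2e^(-2t), z(t) = 3K_1e^(-4t) - K_2e^(-2t) - 5K_3e^(-3t)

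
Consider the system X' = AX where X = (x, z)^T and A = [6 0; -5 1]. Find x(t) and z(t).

Coefficient matrix A = [[6, 0], [-5, 1]].
Characteristic polynomial det(A - λI) = λ^2 - 7λ + 6 = 0.
Eigenvalues λ = 6, 1.
For λ=6: (A-λI) row 2 is [-5, -5], so an eigenvector is (1, -1).
For λ=1: (A-λI) row 1 is [5, 0], so an eigenvector is (0, -1).
General solution: c_1e^(6t)(1,-1) + c_2e^(t)(0,-1).

x(t) = c_1e^(6t), z(t) = -c_1e^(6t) - c_2e^(t)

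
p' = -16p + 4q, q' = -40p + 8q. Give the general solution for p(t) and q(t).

Coefficient matrix A = [[-16, 4], [-40, 8]].
Characteristic polynomial det(A - λI) = λ^2 + 8λ + 32 = 0.
Eigenvalues λ = -4 ± 4i (complex conjugate pair).
For λ=-4+4i: an eigenvector is (-1,-3) - i(0,1) = (-1, -3 - i).
A real fundamental pair from Re and Im of e^((-4+4i)t)v: X_1 = e^(-4t)(cos(4t)·(-1,-3) + sin(4t)·(0,1)), X_2 = e^(-4t)(sin(4t)·(-1,-3) - cos(4t)·(0,1)).
General solution: K_1X_1 + K_2X_2.

p(t) = -K_1e^(-4t)cos(4t) - K_2e^(-4t)sin(4t), q(t) = K_1e^(-4t)sin(4t) - 3K_1e^(-4t)cos(4t) - 3K_2e^(-4t)sin(4t) - K_2e^(-4t)cos(4t)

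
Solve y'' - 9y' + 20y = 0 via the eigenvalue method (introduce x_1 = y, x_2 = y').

y(t) = K_1e^(4t) + K_2e^(5t)

Let x_1 = y, x_2 = y'. Then x_1' = x_2 and x_2' = -20x_1 + 9x_2.
A = [[0,1],[-20,9]]; det(A-λI) = λ^2 - 9λ + 20.
Eigenvalues λ = 4, 5 with eigenvectors (1,4), (1,5).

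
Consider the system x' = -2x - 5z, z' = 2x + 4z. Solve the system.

Coefficient matrix A = [[-2, -5], [2, 4]].
Characteristic polynomial det(A - λI) = λ^2 - 2λ + 2 = 0.
Eigenvalues λ = 1 ± i (complex conjugate pair).
For λ=1+i: an eigenvector is (1,-1) - i(2,-1) = (1 - 2i, -1 + i).
A real fundamental pair from Re and Im of e^((1+i)t)v: X_1 = e^(t)(cos(t)·(1,-1) + sin(t)·(2,-1)), X_2 = e^(t)(sin(t)·(1,-1) - cos(t)·(2,-1)).
General solution: K_1X_1 + K_2X_2.

x(t) = 2K_1e^(t)sin(t) + K_1e^(t)cos(t) + K_2e^(t)sin(t) - 2K_2e^(t)cos(t), z(t) = -K_1e^(t)sin(t) - K_1e^(t)cos(t) - K_2e^(t)sin(t) + K_2e^(t)cos(t)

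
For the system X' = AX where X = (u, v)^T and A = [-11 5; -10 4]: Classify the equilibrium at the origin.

A = [[-11,5],[-10,4]]; det(A-λI) = λ^2 + 7λ + 6.
λ = -6, -1: both negative.

stable node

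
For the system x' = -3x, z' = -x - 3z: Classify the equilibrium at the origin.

stable improper node

A = [[-3,0],[-1,-3]]; det(A-λI) = λ^2 + 6λ + 9.
repeated λ = -3 with a single eigenvector.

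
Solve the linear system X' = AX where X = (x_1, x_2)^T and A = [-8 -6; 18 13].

Coefficient matrix A = [[-8, -6], [18, 13]].
Characteristic polynomial det(A - λI) = λ^2 - 5λ + 4 = 0.
Eigenvalues λ = 4, 1.
For λ=4: (A-λI) row 1 is [-12, -6], so an eigenvector is (-1, 2).
For λ=1: (A-λI) row 1 is [-9, -6], so an eigenvector is (-2, 3).
General solution: K_1e^(4t)(-1,2) + K_2e^(t)(-2,3).

x_1(t) = -K_1e^(4t) - 2K_2e^(t), x_2(t) = 2K_1e^(4t) + 3K_2e^(t)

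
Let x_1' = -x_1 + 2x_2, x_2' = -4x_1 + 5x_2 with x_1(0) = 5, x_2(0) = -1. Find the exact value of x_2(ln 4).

A = [[-1,2],[-4,5]]; eigenvalues λ = 1, 3.
Eigenvectors: (1,1) for λ=1, (-1,-2) for λ=3.
From the initial condition, c_1 = 11, c_2 = 6.
x_2(ln 4) = (11)(4^1)(1) + (6)(4^3)(-2) = -724.

-724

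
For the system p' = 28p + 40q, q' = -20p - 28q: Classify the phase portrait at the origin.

center

A = [[28,40],[-20,-28]]; det(A-λI) = λ^2 + 16.
λ = 0 ± 4i: zero real part.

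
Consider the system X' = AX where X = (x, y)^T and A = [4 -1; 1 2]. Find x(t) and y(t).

x(t) = -c_1e^(3t) - c_2te^(3t) + 2c_2e^(3t), y(t) = -c_1e^(3t) - c_2te^(3t) + 3c_2e^(3t)

Coefficient matrix A = [[4, -1], [1, 2]].
Characteristic polynomial det(A - λI) = λ^2 - 6λ + 9 = 0.
Single eigenvalue λ = 3 with algebraic multiplicity 2.
Eigenvector v = (-1,-1); generalized eigenvector w with (A-λI)w=v is (2,3).
General solution: e^(3t)[c_1·v + c_2·(t·v + w)].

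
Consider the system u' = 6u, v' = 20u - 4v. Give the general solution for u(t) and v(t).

Coefficient matrix A = [[6, 0], [20, -4]].
Characteristic polynomial det(A - λI) = λ^2 - 2λ - 24 = 0.
Eigenvalues λ = 6, -4.
For λ=6: (A-λI) row 2 is [20, -10], so an eigenvector is (-1, -2).
For λ=-4: (A-λI) row 1 is [10, 0], so an eigenvector is (0, 1).
General solution: K_1e^(6t)(-1,-2) + K_2e^(-4t)(0,1).

u(t) = -K_1e^(6t), v(t) = -2K_1e^(6t) + K_2e^(-4t)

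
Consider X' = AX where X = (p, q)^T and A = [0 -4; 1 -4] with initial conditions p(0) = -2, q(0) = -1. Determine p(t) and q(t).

p(t) = -2e^(-2t), q(t) = -e^(-2t)

Coefficient matrix A = [[0, -4], [1, -4]].
Characteristic polynomial det(A - λI) = λ^2 + 4λ + 4 = 0.
Single eigenvalue λ = -2 with algebraic multiplicity 2.
Eigenvector v = (-2,-1); generalized eigenvector w with (A-λI)w=v is (-1,0).
General solution: e^(-2t)[C_1·v + C_2·(t·v + w)].
Applying p(0)=-2, q(0)=-1 gives C_1=1, C_2=0.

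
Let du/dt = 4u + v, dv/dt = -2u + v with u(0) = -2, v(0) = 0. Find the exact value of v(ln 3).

A = [[4,1],[-2,1]]; eigenvalues λ = 3, 2.
Eigenvectors: (-1,1) for λ=3, (-1,2) for λ=2.
From the initial condition, c_1 = 4, c_2 = -2.
v(ln 3) = (4)(3^3)(1) + (-2)(3^2)(2) = 72.

72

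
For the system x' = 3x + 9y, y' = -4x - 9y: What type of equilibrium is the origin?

A = [[3,9],[-4,-9]]; det(A-λI) = λ^2 + 6λ + 9.
repeated λ = -3 with a single eigenvector.

stable improper node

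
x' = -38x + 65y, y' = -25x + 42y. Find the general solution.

Coefficient matrix A = [[-38, 65], [-25, 42]].
Characteristic polynomial det(A - λI) = λ^2 - 4λ + 29 = 0.
Eigenvalues λ = 2 ± 5i (complex conjugate pair).
For λ=2+5i: an eigenvector is (3,2) - i(2,1) = (3 - 2i, 2 - i).
A real fundamental pair from Re and Im of e^((2+5i)t)v: X_1 = e^(2t)(cos(5t)·(3,2) + sin(5t)·(2,1)), X_2 = e^(2t)(sin(5t)·(3,2) - cos(5t)·(2,1)).
General solution: c_1X_1 + c_2X_2.

x(t) = 2c_1e^(2t)sin(5t) + 3c_1e^(2t)cos(5t) + 3c_2e^(2t)sin(5t) - 2c_2e^(2t)cos(5t), y(t) = c_1e^(2t)sin(5t) + 2c_1e^(2t)cos(5t) + 2c_2e^(2t)sin(5t) - c_2e^(2t)cos(5t)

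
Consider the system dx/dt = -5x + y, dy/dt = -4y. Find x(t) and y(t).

x(t) = c_1e^(-4t) - c_2e^(-5t), y(t) = c_1e^(-4t)

Coefficient matrix A = [[-5, 1], [0, -4]].
Characteristic polynomial det(A - λI) = λ^2 + 9λ + 20 = 0.
Eigenvalues λ = -4, -5.
For λ=-4: (A-λI) row 1 is [-1, 1], so an eigenvector is (1, 1).
For λ=-5: (A-λI) row 1 is [0, 1], so an eigenvector is (-1, 0).
General solution: c_1e^(-4t)(1,1) + c_2e^(-5t)(-1,0).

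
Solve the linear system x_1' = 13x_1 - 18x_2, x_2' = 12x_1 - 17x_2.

Coefficient matrix A = [[13, -18], [12, -17]].
Characteristic polynomial det(A - λI) = λ^2 + 4λ - 5 = 0.
Eigenvalues λ = -5, 1.
For λ=-5: (A-λI) row 1 is [18, -18], so an eigenvector is (1, 1).
For λ=1: (A-λI) row 1 is [12, -18], so an eigenvector is (3, 2).
General solution: K_1e^(-5t)(1,1) + K_2e^(t)(3,2).

x_1(t) = K_1e^(-5t) + 3K_2e^(t), x_2(t) = K_1e^(-5t) + 2K_2e^(t)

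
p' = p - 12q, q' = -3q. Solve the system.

Coefficient matrix A = [[1, -12], [0, -3]].
Characteristic polynomial det(A - λI) = λ^2 + 2λ - 3 = 0.
Eigenvalues λ = -3, 1.
For λ=-3: (A-λI) row 1 is [4, -12], so an eigenvector is (3, 1).
For λ=1: (A-λI) row 1 is [0, -12], so an eigenvector is (-1, 0).
General solution: c_1e^(-3t)(3,1) + c_2e^(t)(-1,0).

p(t) = 3c_1e^(-3t) - c_2e^(t), q(t) = c_1e^(-3t)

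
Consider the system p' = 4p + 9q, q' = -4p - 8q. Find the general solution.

p(t) = -3C_1e^(-2t) - 3C_2te^(-2t) - 2C_2e^(-2t), q(t) = 2C_1e^(-2t) + 2C_2te^(-2t) + C_2e^(-2t)

Coefficient matrix A = [[4, 9], [-4, -8]].
Characteristic polynomial det(A - λI) = λ^2 + 4λ + 4 = 0.
Single eigenvalue λ = -2 with algebraic multiplicity 2.
Eigenvector v = (-3,2); generalized eigenvector w with (A-λI)w=v is (-2,1).
General solution: e^(-2t)[C_1·v + C_2·(t·v + w)].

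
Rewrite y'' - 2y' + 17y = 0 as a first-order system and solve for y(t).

y(t) = C_1e^(t)cos(4t) + C_2e^(t)sin(4t)

Let x_1 = y, x_2 = y'. Then x_1' = x_2 and x_2' = -17x_1 + 2x_2.
A = [[0,1],[-17,2]]; det(A-λI) = λ^2 - 2λ + 17.
Eigenvalues λ = 1 ± 4i.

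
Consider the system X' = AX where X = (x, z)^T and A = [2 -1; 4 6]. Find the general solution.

x(t) = C_1e^(4t) + C_2te^(4t) - 2C_2e^(4t), z(t) = -2C_1e^(4t) - 2C_2te^(4t) + 3C_2e^(4t)

Coefficient matrix A = [[2, -1], [4, 6]].
Characteristic polynomial det(A - λI) = λ^2 - 8λ + 16 = 0.
Single eigenvalue λ = 4 with algebraic multiplicity 2.
Eigenvector v = (1,-2); generalized eigenvector w with (A-λI)w=v is (-2,3).
General solution: e^(4t)[C_1·v + C_2·(t·v + w)].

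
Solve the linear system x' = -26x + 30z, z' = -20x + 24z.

x(t) = 3C_1e^(-6t) + C_2e^(4t), z(t) = 2C_1e^(-6t) + C_2e^(4t)

Coefficient matrix A = [[-26, 30], [-20, 24]].
Characteristic polynomial det(A - λI) = λ^2 + 2λ - 24 = 0.
Eigenvalues λ = -6, 4.
For λ=-6: (A-λI) row 1 is [-20, 30], so an eigenvector is (3, 2).
For λ=4: (A-λI) row 1 is [-30, 30], so an eigenvector is (1, 1).
General solution: C_1e^(-6t)(3,2) + C_2e^(4t)(1,1).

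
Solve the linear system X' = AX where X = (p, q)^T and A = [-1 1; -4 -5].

p(t) = -C_1e^(-3t) - C_2te^(-3t) + C_2e^(-3t), q(t) = 2C_1e^(-3t) + 2C_2te^(-3t) - 3C_2e^(-3t)

Coefficient matrix A = [[-1, 1], [-4, -5]].
Characteristic polynomial det(A - λI) = λ^2 + 6λ + 9 = 0.
Single eigenvalue λ = -3 with algebraic multiplicity 2.
Eigenvector v = (-1,2); generalized eigenvector w with (A-λI)w=v is (1,-3).
General solution: e^(-3t)[C_1·v + C_2·(t·v + w)].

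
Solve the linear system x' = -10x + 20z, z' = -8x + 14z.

Coefficient matrix A = [[-10, 20], [-8, 14]].
Characteristic polynomial det(A - λI) = λ^2 - 4λ + 20 = 0.
Eigenvalues λ = 2 ± 4i (complex conjugate pair).
For λ=2+4i: an eigenvector is (-1,-1) - i(-2,-1) = (-1 + 2i, -1 + i).
A real fundamental pair from Re and Im of e^((2+4i)t)v: X_1 = e^(2t)(cos(4t)·(-1,-1) + sin(4t)·(-2,-1)), X_2 = e^(2t)(sin(4t)·(-1,-1) - cos(4t)·(-2,-1)).
General solution: c_1X_1 + c_2X_2.

x(t) = -2c_1e^(2t)sin(4t) - c_1e^(2t)cos(4t) - c_2e^(2t)sin(4t) + 2c_2e^(2t)cos(4t), z(t) = -c_1e^(2t)sin(4t) - c_1e^(2t)cos(4t) - c_2e^(2t)sin(4t) + c_2e^(2t)cos(4t)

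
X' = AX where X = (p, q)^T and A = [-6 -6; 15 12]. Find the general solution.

p(t) = K_1e^(3t)sin(3t) + K_1e^(3t)cos(3t) + K_2e^(3t)sin(3t) - K_2e^(3t)cos(3t), q(t) = -K_1e^(3t)sin(3t) - 2K_1e^(3t)cos(3t) - 2K_2e^(3t)sin(3t) + K_2e^(3t)cos(3t)

Coefficient matrix A = [[-6, -6], [15, 12]].
Characteristic polynomial det(A - λI) = λ^2 - 6λ + 18 = 0.
Eigenvalues λ = 3 ± 3i (complex conjugate pair).
For λ=3+3i: an eigenvector is (1,-2) - i(1,-1) = (1 - i, -2 + i).
A real fundamental pair from Re and Im of e^((3+3i)t)v: X_1 = e^(3t)(cos(3t)·(1,-2) + sin(3t)·(1,-1)), X_2 = e^(3t)(sin(3t)·(1,-2) - cos(3t)·(1,-1)).
General solution: K_1X_1 + K_2X_2.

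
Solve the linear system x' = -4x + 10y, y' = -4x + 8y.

x(t) = 2c_1e^(2t)sin(2t) + c_1e^(2t)cos(2t) + c_2e^(2t)sin(2t) - 2c_2e^(2t)cos(2t), y(t) = c_1e^(2t)sin(2t) + c_1e^(2t)cos(2t) + c_2e^(2t)sin(2t) - c_2e^(2t)cos(2t)

Coefficient matrix A = [[-4, 10], [-4, 8]].
Characteristic polynomial det(A - λI) = λ^2 - 4λ + 8 = 0.
Eigenvalues λ = 2 ± 2i (complex conjugate pair).
For λ=2+2i: an eigenvector is (1,1) - i(2,1) = (1 - 2i, 1 - i).
A real fundamental pair from Re and Im of e^((2+2i)t)v: X_1 = e^(2t)(cos(2t)·(1,1) + sin(2t)·(2,1)), X_2 = e^(2t)(sin(2t)·(1,1) - cos(2t)·(2,1)).
General solution: c_1X_1 + c_2X_2.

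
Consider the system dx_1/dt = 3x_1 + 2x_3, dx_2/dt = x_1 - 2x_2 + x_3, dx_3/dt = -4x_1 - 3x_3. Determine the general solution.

Coefficient matrix A = [[3, 0, 2], [1, -2, 1], [-4, 0, -3]].
det(A - λI) = 0 gives eigenvalues λ = -1, -2, 1.
For λ=-1: eigenvector (1,-1,-2).
For λ=-2: eigenvector (0,1,0).
For λ=1: eigenvector (1,0,-1).
General solution: C_1e^(-t)(1,-1,-2) + C_2e^(-2t)(0,1,0) + C_3e^(t)(1,0,-1).

x_1(t) = C_1e^(-t) + C_3e^(t), x_2(t) = -C_1e^(-t) + C_2e^(-2t), x_3(t) = -2C_1e^(-t) - C_3e^(t)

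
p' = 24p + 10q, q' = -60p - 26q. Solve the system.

p(t) = -K_1e^(-6t) + K_2e^(4t), q(t) = 3K_1e^(-6t) - 2K_2e^(4t)

Coefficient matrix A = [[24, 10], [-60, -26]].
Characteristic polynomial det(A - λI) = λ^2 + 2λ - 24 = 0.
Eigenvalues λ = -6, 4.
For λ=-6: (A-λI) row 1 is [30, 10], so an eigenvector is (-1, 3).
For λ=4: (A-λI) row 1 is [20, 10], so an eigenvector is (1, -2).
General solution: K_1e^(-6t)(-1,3) + K_2e^(4t)(1,-2).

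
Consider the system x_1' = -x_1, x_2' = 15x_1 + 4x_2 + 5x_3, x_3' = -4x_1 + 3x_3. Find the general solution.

x_1(t) = c_3e^(-t), x_2(t) = -5c_1e^(3t) + c_2e^(4t) - 4c_3e^(-t), x_3(t) = c_1e^(3t) + c_3e^(-t)

Coefficient matrix A = [[-1, 0, 0], [15, 4, 5], [-4, 0, 3]].
det(A - λI) = 0 gives eigenvalues λ = 3, 4, -1.
For λ=3: eigenvector (0,-5,1).
For λ=4: eigenvector (0,1,0).
For λ=-1: eigenvector (1,-4,1).
General solution: c_1e^(3t)(0,-5,1) + c_2e^(4t)(0,1,0) + c_3e^(-t)(1,-4,1).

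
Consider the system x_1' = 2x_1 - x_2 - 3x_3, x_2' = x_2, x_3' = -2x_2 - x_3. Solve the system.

Coefficient matrix A = [[2, -1, -3], [0, 1, 0], [0, -2, -1]].
det(A - λI) = 0 gives eigenvalues λ = 2, -1, 1.
For λ=2: eigenvector (1,0,0).
For λ=-1: eigenvector (1,0,1).
For λ=1: eigenvector (2,-1,1).
General solution: K_1e^(2t)(1,0,0) + K_2e^(-t)(1,0,1) + K_3e^(t)(2,-1,1).

x_1(t) = K_1e^(2t) + K_2e^(-t) + 2K_3e^(t), x_2(t) = -K_3e^(t), x_3(t) = K_2e^(-t) + K_3e^(t)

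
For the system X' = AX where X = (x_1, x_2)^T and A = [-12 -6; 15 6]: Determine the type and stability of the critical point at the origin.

stable spiral

A = [[-12,-6],[15,6]]; det(A-λI) = λ^2 + 6λ + 18.
λ = -3 ± 3i: negative real part.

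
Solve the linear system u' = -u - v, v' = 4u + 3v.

u(t) = -K_1e^(t) - K_2te^(t) + 2K_2e^(t), v(t) = 2K_1e^(t) + 2K_2te^(t) - 3K_2e^(t)

Coefficient matrix A = [[-1, -1], [4, 3]].
Characteristic polynomial det(A - λI) = λ^2 - 2λ + 1 = 0.
Single eigenvalue λ = 1 with algebraic multiplicity 2.
Eigenvector v = (-1,2); generalized eigenvector w with (A-λI)w=v is (2,-3).
General solution: e^(t)[K_1·v + K_2·(t·v + w)].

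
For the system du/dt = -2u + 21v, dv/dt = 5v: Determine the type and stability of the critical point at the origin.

saddle

A = [[-2,21],[0,5]]; det(A-λI) = λ^2 - 3λ - 10.
λ = 5, -2: opposite signs.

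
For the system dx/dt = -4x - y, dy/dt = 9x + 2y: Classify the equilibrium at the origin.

stable improper node

A = [[-4,-1],[9,2]]; det(A-λI) = λ^2 + 2λ + 1.
repeated λ = -1 with a single eigenvector.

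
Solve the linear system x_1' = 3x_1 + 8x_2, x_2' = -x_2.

x_1(t) = K_1e^(3t) + 2K_2e^(-t), x_2(t) = -K_2e^(-t)

Coefficient matrix A = [[3, 8], [0, -1]].
Characteristic polynomial det(A - λI) = λ^2 - 2λ - 3 = 0.
Eigenvalues λ = 3, -1.
For λ=3: (A-λI) row 1 is [0, 8], so an eigenvector is (1, 0).
For λ=-1: (A-λI) row 1 is [4, 8], so an eigenvector is (2, -1).
General solution: K_1e^(3t)(1,0) + K_2e^(-t)(2,-1).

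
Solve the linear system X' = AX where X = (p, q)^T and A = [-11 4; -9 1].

p(t) = 2K_1e^(-5t) + 2K_2te^(-5t) - K_2e^(-5t), q(t) = 3K_1e^(-5t) + 3K_2te^(-5t) - K_2e^(-5t)

Coefficient matrix A = [[-11, 4], [-9, 1]].
Characteristic polynomial det(A - λI) = λ^2 + 10λ + 25 = 0.
Single eigenvalue λ = -5 with algebraic multiplicity 2.
Eigenvector v = (2,3); generalized eigenvector w with (A-λI)w=v is (-1,-1).
General solution: e^(-5t)[K_1·v + K_2·(t·v + w)].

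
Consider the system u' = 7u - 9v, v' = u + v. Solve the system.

Coefficient matrix A = [[7, -9], [1, 1]].
Characteristic polynomial det(A - λI) = λ^2 - 8λ + 16 = 0.
Single eigenvalue λ = 4 with algebraic multiplicity 2.
Eigenvector v = (-3,-1); generalized eigenvector w with (A-λI)w=v is (2,1).
General solution: e^(4t)[c_1·v + c_2·(t·v + w)].

u(t) = -3c_1e^(4t) - 3c_2te^(4t) + 2c_2e^(4t), v(t) = -c_1e^(4t) - c_2te^(4t) + c_2e^(4t)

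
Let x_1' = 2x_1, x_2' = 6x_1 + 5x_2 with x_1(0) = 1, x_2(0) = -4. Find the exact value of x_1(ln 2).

A = [[2,0],[6,5]]; eigenvalues λ = 2, 5.
Eigenvectors: (1,-2) for λ=2, (0,-1) for λ=5.
From the initial condition, c_1 = 1, c_2 = 2.
x_1(ln 2) = (1)(2^2)(1) + (2)(2^5)(0) = 4.

4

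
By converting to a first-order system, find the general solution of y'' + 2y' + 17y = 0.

Let x_1 = y, x_2 = y'. Then x_1' = x_2 and x_2' = -17x_1 - 2x_2.
A = [[0,1],[-17,-2]]; det(A-λI) = λ^2 + 2λ + 17.
Eigenvalues λ = -1 ± 4i.

y(t) = C_1e^(-t)cos(4t) + C_2e^(-t)sin(4t)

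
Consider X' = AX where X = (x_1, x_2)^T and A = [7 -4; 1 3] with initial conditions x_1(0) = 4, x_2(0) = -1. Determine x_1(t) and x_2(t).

x_1(t) = 12te^(5t) + 4e^(5t), x_2(t) = 6te^(5t) - e^(5t)

Coefficient matrix A = [[7, -4], [1, 3]].
Characteristic polynomial det(A - λI) = λ^2 - 10λ + 25 = 0.
Single eigenvalue λ = 5 with algebraic multiplicity 2.
Eigenvector v = (-2,-1); generalized eigenvector w with (A-λI)w=v is (-3,-1).
General solution: e^(5t)[c_1·v + c_2·(t·v + w)].
Applying x_1(0)=4, x_2(0)=-1 gives c_1=7, c_2=-6.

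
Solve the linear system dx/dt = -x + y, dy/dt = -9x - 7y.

x(t) = -K_1e^(-4t) - K_2te^(-4t), y(t) = 3K_1e^(-4t) + 3K_2te^(-4t) - K_2e^(-4t)

Coefficient matrix A = [[-1, 1], [-9, -7]].
Characteristic polynomial det(A - λI) = λ^2 + 8λ + 16 = 0.
Single eigenvalue λ = -4 with algebraic multiplicity 2.
Eigenvector v = (-1,3); generalized eigenvector w with (A-λI)w=v is (0,-1).
General solution: e^(-4t)[K_1·v + K_2·(t·v + w)].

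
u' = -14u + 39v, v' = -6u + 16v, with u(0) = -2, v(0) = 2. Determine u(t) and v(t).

u(t) = 36e^(t)sin(3t) - 2e^(t)cos(3t), v(t) = 14e^(t)sin(3t) + 2e^(t)cos(3t)

Coefficient matrix A = [[-14, 39], [-6, 16]].
Characteristic polynomial det(A - λI) = λ^2 - 2λ + 10 = 0.
Eigenvalues λ = 1 ± 3i (complex conjugate pair).
For λ=1+3i: an eigenvector is (3,1) - i(-2,-1) = (3 + 2i, 1 + i).
A real fundamental pair from Re and Im of e^((1+3i)t)v: X_1 = e^(t)(cos(3t)·(3,1) + sin(3t)·(-2,-1)), X_2 = e^(t)(sin(3t)·(3,1) - cos(3t)·(-2,-1)).
General solution: c_1X_1 + c_2X_2.
Applying u(0)=-2, v(0)=2 gives c_1=-6, c_2=8.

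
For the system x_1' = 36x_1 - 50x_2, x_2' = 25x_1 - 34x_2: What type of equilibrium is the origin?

unstable spiral

A = [[36,-50],[25,-34]]; det(A-λI) = λ^2 - 2λ + 26.
λ = 1 ± 5i: positive real part.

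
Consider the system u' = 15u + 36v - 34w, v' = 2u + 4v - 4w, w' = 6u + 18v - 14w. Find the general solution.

Coefficient matrix A = [[15, 36, -34], [2, 4, -4], [6, 18, -14]].
det(A - λI) = 0 gives eigenvalues λ = 3, -2, 4.
For λ=3: eigenvector (-11,-2,-6).
For λ=-2: eigenvector (2,0,1).
For λ=4: eigenvector (6,1,3).
General solution: c_1e^(3t)(-11,-2,-6) + c_2e^(-2t)(2,0,1) + c_3e^(4t)(6,1,3).

u(t) = -11c_1e^(3t) + 2c_2e^(-2t) + 6c_3e^(4t), v(t) = -2c_1e^(3t) + c_3e^(4t), w(t) = -6c_1e^(3t) + c_2e^(-2t) + 3c_3e^(4t)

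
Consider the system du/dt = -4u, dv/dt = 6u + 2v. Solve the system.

Coefficient matrix A = [[-4, 0], [6, 2]].
Characteristic polynomial det(A - λI) = λ^2 + 2λ - 8 = 0.
Eigenvalues λ = -4, 2.
For λ=-4: (A-λI) row 2 is [6, 6], so an eigenvector is (-1, 1).
For λ=2: (A-λI) row 1 is [-6, 0], so an eigenvector is (0, 1).
General solution: C_1e^(-4t)(-1,1) + C_2e^(2t)(0,1).

u(t) = -C_1e^(-4t), v(t) = C_1e^(-4t) + C_2e^(2t)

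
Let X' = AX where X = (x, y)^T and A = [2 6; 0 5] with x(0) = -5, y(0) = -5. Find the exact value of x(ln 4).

A = [[2,6],[0,5]]; eigenvalues λ = 2, 5.
Eigenvectors: (-1,0) for λ=2, (2,1) for λ=5.
From the initial condition, c_1 = -5, c_2 = -5.
x(ln 4) = (-5)(4^2)(-1) + (-5)(4^5)(2) = -10160.

-10160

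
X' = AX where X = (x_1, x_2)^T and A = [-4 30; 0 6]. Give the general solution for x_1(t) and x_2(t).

Coefficient matrix A = [[-4, 30], [0, 6]].
Characteristic polynomial det(A - λI) = λ^2 - 2λ - 24 = 0.
Eigenvalues λ = 6, -4.
For λ=6: (A-λI) row 1 is [-10, 30], so an eigenvector is (-3, -1).
For λ=-4: (A-λI) row 1 is [0, 30], so an eigenvector is (-1, 0).
General solution: c_1e^(6t)(-3,-1) + c_2e^(-4t)(-1,0).

x_1(t) = -3c_1e^(6t) - c_2e^(-4t), x_2(t) = -c_1e^(6t)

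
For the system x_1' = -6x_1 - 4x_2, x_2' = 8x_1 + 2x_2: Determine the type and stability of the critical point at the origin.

A = [[-6,-4],[8,2]]; det(A-λI) = λ^2 + 4λ + 20.
λ = -2 ± 4i: negative real part.

stable spiral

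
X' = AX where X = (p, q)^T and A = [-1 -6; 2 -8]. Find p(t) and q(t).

Coefficient matrix A = [[-1, -6], [2, -8]].
Characteristic polynomial det(A - λI) = λ^2 + 9λ + 20 = 0.
Eigenvalues λ = -5, -4.
For λ=-5: (A-λI) row 1 is [4, -6], so an eigenvector is (-3, -2).
For λ=-4: (A-λI) row 1 is [3, -6], so an eigenvector is (2, 1).
General solution: c_1e^(-5t)(-3,-2) + c_2e^(-4t)(2,1).

p(t) = -3c_1e^(-5t) + 2c_2e^(-4t), q(t) = -2c_1e^(-5t) + c_2e^(-4t)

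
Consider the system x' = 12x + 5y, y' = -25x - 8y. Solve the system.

x(t) = K_1e^(2t)sin(5t) - K_2e^(2t)cos(5t), y(t) = -2K_1e^(2t)sin(5t) + K_1e^(2t)cos(5t) + K_2e^(2t)sin(5t) + 2K_2e^(2t)cos(5t)

Coefficient matrix A = [[12, 5], [-25, -8]].
Characteristic polynomial det(A - λI) = λ^2 - 4λ + 29 = 0.
Eigenvalues λ = 2 ± 5i (complex conjugate pair).
For λ=2+5i: an eigenvector is (0,1) - i(1,-2) = (0 - i, 1 + 2i).
A real fundamental pair from Re and Im of e^((2+5i)t)v: X_1 = e^(2t)(cos(5t)·(0,1) + sin(5t)·(1,-2)), X_2 = e^(2t)(sin(5t)·(0,1) - cos(5t)·(1,-2)).
General solution: K_1X_1 + K_2X_2.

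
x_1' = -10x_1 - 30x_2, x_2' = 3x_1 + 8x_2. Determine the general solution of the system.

x_1(t) = 3K_1e^(-t)sin(3t) - K_1e^(-t)cos(3t) - K_2e^(-t)sin(3t) - 3K_2e^(-t)cos(3t), x_2(t) = -K_1e^(-t)sin(3t) + K_2e^(-t)cos(3t)

Coefficient matrix A = [[-10, -30], [3, 8]].
Characteristic polynomial det(A - λI) = λ^2 + 2λ + 10 = 0.
Eigenvalues λ = -1 ± 3i (complex conjugate pair).
For λ=-1+3i: an eigenvector is (-1,0) - i(3,-1) = (-1 - 3i, 0 + i).
A real fundamental pair from Re and Im of e^((-1+3i)t)v: X_1 = e^(-t)(cos(3t)·(-1,0) + sin(3t)·(3,-1)), X_2 = e^(-t)(sin(3t)·(-1,0) - cos(3t)·(3,-1)).
General solution: K_1X_1 + K_2X_2.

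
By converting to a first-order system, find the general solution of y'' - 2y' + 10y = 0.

Let x_1 = y, x_2 = y'. Then x_1' = x_2 and x_2' = -10x_1 + 2x_2.
A = [[0,1],[-10,2]]; det(A-λI) = λ^2 - 2λ + 10.
Eigenvalues λ = 1 ± 3i.

y(t) = K_1e^(t)cos(3t) + K_2e^(t)sin(3t)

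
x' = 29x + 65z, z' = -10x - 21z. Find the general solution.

Coefficient matrix A = [[29, 65], [-10, -21]].
Characteristic polynomial det(A - λI) = λ^2 - 8λ + 41 = 0.
Eigenvalues λ = 4 ± 5i (complex conjugate pair).
For λ=4+5i: an eigenvector is (3,-1) - i(2,-1) = (3 - 2i, -1 + i).
A real fundamental pair from Re and Im of e^((4+5i)t)v: X_1 = e^(4t)(cos(5t)·(3,-1) + sin(5t)·(2,-1)), X_2 = e^(4t)(sin(5t)·(3,-1) - cos(5t)·(2,-1)).
General solution: C_1X_1 + C_2X_2.

x(t) = 2C_1e^(4t)sin(5t) + 3C_1e^(4t)cos(5t) + 3C_2e^(4t)sin(5t) - 2C_2e^(4t)cos(5t), z(t) = -C_1e^(4t)sin(5t) - C_1e^(4t)cos(5t) - C_2e^(4t)sin(5t) + C_2e^(4t)cos(5t)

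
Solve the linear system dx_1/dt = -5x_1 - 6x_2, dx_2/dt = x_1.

x_1(t) = -3K_1e^(-3t) - 2K_2e^(-2t), x_2(t) = K_1e^(-3t) + K_2e^(-2t)

Coefficient matrix A = [[-5, -6], [1, 0]].
Characteristic polynomial det(A - λI) = λ^2 + 5λ + 6 = 0.
Eigenvalues λ = -3, -2.
For λ=-3: (A-λI) row 1 is [-2, -6], so an eigenvector is (-3, 1).
For λ=-2: (A-λI) row 1 is [-3, -6], so an eigenvector is (-2, 1).
General solution: K_1e^(-3t)(-3,1) + K_2e^(-2t)(-2,1).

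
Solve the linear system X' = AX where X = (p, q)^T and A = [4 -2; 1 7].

Coefficient matrix A = [[4, -2], [1, 7]].
Characteristic polynomial det(A - λI) = λ^2 - 11λ + 30 = 0.
Eigenvalues λ = 6, 5.
For λ=6: (A-λI) row 1 is [-2, -2], so an eigenvector is (-1, 1).
For λ=5: (A-λI) row 1 is [-1, -2], so an eigenvector is (-2, 1).
General solution: C_1e^(6t)(-1,1) + C_2e^(5t)(-2,1).

p(t) = -C_1e^(6t) - 2C_2e^(5t), q(t) = C_1e^(6t) + C_2e^(5t)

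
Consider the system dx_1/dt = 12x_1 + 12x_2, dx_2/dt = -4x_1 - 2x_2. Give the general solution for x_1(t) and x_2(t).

Coefficient matrix A = [[12, 12], [-4, -2]].
Characteristic polynomial det(A - λI) = λ^2 - 10λ + 24 = 0.
Eigenvalues λ = 4, 6.
For λ=4: (A-λI) row 1 is [8, 12], so an eigenvector is (-3, 2).
For λ=6: (A-λI) row 1 is [6, 12], so an eigenvector is (-2, 1).
General solution: K_1e^(4t)(-3,2) + K_2e^(6t)(-2,1).

x_1(t) = -3K_1e^(4t) - 2K_2e^(6t), x_2(t) = 2K_1e^(4t) + K_2e^(6t)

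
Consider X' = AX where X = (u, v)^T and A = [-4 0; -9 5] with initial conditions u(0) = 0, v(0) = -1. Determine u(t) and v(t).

Coefficient matrix A = [[-4, 0], [-9, 5]].
Characteristic polynomial det(A - λI) = λ^2 - λ - 20 = 0.
Eigenvalues λ = -4, 5.
For λ=-4: (A-λI) row 2 is [-9, 9], so an eigenvector is (-1, -1).
For λ=5: (A-λI) row 1 is [-9, 0], so an eigenvector is (0, 1).
General solution: K_1e^(-4t)(-1,-1) + K_2e^(5t)(0,1).
Applying u(0)=0, v(0)=-1 gives K_1=0, K_2=-1.

u(t) = 0, v(t) = -e^(5t)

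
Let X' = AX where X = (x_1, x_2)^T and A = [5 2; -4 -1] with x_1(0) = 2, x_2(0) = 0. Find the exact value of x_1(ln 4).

A = [[5,2],[-4,-1]]; eigenvalues λ = 1, 3.
Eigenvectors: (1,-2) for λ=1, (1,-1) for λ=3.
From the initial condition, c_1 = -2, c_2 = 4.
x_1(ln 4) = (-2)(4^1)(1) + (4)(4^3)(1) = 248.

248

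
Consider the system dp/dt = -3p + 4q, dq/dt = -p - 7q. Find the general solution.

p(t) = -2C_1e^(-5t) - 2C_2te^(-5t) - C_2e^(-5t), q(t) = C_1e^(-5t) + C_2te^(-5t)

Coefficient matrix A = [[-3, 4], [-1, -7]].
Characteristic polynomial det(A - λI) = λ^2 + 10λ + 25 = 0.
Single eigenvalue λ = -5 with algebraic multiplicity 2.
Eigenvector v = (-2,1); generalized eigenvector w with (A-λI)w=v is (-1,0).
General solution: e^(-5t)[C_1·v + C_2·(t·v + w)].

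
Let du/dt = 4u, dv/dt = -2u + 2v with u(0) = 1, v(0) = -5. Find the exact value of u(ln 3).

81

A = [[4,0],[-2,2]]; eigenvalues λ = 4, 2.
Eigenvectors: (-1,1) for λ=4, (0,-1) for λ=2.
From the initial condition, c_1 = -1, c_2 = 4.
u(ln 3) = (-1)(3^4)(-1) + (4)(3^2)(0) = 81.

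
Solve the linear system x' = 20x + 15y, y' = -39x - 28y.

Coefficient matrix A = [[20, 15], [-39, -28]].
Characteristic polynomial det(A - λI) = λ^2 + 8λ + 25 = 0.
Eigenvalues λ = -4 ± 3i (complex conjugate pair).
For λ=-4+3i: an eigenvector is (-1,2) - i(2,-3) = (-1 - 2i, 2 + 3i).
A real fundamental pair from Re and Im of e^((-4+3i)t)v: X_1 = e^(-4t)(cos(3t)·(-1,2) + sin(3t)·(2,-3)), X_2 = e^(-4t)(sin(3t)·(-1,2) - cos(3t)·(2,-3)).
General solution: c_1X_1 + c_2X_2.

x(t) = 2c_1e^(-4t)sin(3t) - c_1e^(-4t)cos(3t) - c_2e^(-4t)sin(3t) - 2c_2e^(-4t)cos(3t), y(t) = -3c_1e^(-4t)sin(3t) + 2c_1e^(-4t)cos(3t) + 2c_2e^(-4t)sin(3t) + 3c_2e^(-4t)cos(3t)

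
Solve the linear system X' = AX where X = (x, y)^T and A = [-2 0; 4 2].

Coefficient matrix A = [[-2, 0], [4, 2]].
Characteristic polynomial det(A - λI) = λ^2 - 4 = 0.
Eigenvalues λ = -2, 2.
For λ=-2: (A-λI) row 2 is [4, 4], so an eigenvector is (1, -1).
For λ=2: (A-λI) row 1 is [-4, 0], so an eigenvector is (0, -1).
General solution: C_1e^(-2t)(1,-1) + C_2e^(2t)(0,-1).

x(t) = C_1e^(-2t), y(t) = -C_1e^(-2t) - C_2e^(2t)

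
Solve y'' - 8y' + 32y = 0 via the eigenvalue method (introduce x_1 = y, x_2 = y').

y(t) = c_1e^(4t)cos(4t) + c_2e^(4t)sin(4t)

Let x_1 = y, x_2 = y'. Then x_1' = x_2 and x_2' = -32x_1 + 8x_2.
A = [[0,1],[-32,8]]; det(A-λI) = λ^2 - 8λ + 32.
Eigenvalues λ = 4 ± 4i.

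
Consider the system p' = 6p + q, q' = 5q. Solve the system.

p(t) = -c_1e^(5t) - c_2e^(6t), q(t) = c_1e^(5t)

Coefficient matrix A = [[6, 1], [0, 5]].
Characteristic polynomial det(A - λI) = λ^2 - 11λ + 30 = 0.
Eigenvalues λ = 5, 6.
For λ=5: (A-λI) row 1 is [1, 1], so an eigenvector is (-1, 1).
For λ=6: (A-λI) row 1 is [0, 1], so an eigenvector is (-1, 0).
General solution: c_1e^(5t)(-1,1) + c_2e^(6t)(-1,0).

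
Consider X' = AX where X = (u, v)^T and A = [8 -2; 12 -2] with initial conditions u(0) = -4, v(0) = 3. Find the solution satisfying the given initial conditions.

Coefficient matrix A = [[8, -2], [12, -2]].
Characteristic polynomial det(A - λI) = λ^2 - 6λ + 8 = 0.
Eigenvalues λ = 4, 2.
For λ=4: (A-λI) row 1 is [4, -2], so an eigenvector is (-1, -2).
For λ=2: (A-λI) row 1 is [6, -2], so an eigenvector is (1, 3).
General solution: C_1e^(4t)(-1,-2) + C_2e^(2t)(1,3).
Applying u(0)=-4, v(0)=3 gives C_1=15, C_2=11.

u(t) = -15e^(4t) + 11e^(2t), v(t) = -30e^(4t) + 33e^(2t)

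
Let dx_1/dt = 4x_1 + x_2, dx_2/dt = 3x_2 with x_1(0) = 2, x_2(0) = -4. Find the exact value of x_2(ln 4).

-256

A = [[4,1],[0,3]]; eigenvalues λ = 3, 4.
Eigenvectors: (1,-1) for λ=3, (1,0) for λ=4.
From the initial condition, c_1 = 4, c_2 = -2.
x_2(ln 4) = (4)(4^3)(-1) + (-2)(4^4)(0) = -256.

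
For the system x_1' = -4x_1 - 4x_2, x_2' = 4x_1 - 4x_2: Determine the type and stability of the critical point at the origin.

stable spiral

A = [[-4,-4],[4,-4]]; det(A-λI) = λ^2 + 8λ + 32.
λ = -4 ± 4i: negative real part.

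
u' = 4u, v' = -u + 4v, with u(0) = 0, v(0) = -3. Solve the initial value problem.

Coefficient matrix A = [[4, 0], [-1, 4]].
Characteristic polynomial det(A - λI) = λ^2 - 8λ + 16 = 0.
Single eigenvalue λ = 4 with algebraic multiplicity 2.
Eigenvector v = (0,1); generalized eigenvector w with (A-λI)w=v is (-1,0).
General solution: e^(4t)[K_1·v + K_2·(t·v + w)].
Applying u(0)=0, v(0)=-3 gives K_1=-3, K_2=0.

u(t) = 0, v(t) = -3e^(4t)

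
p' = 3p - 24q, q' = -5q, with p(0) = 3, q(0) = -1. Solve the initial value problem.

p(t) = 6e^(3t) - 3e^(-5t), q(t) = -e^(-5t)

Coefficient matrix A = [[3, -24], [0, -5]].
Characteristic polynomial det(A - λI) = λ^2 + 2λ - 15 = 0.
Eigenvalues λ = 3, -5.
For λ=3: (A-λI) row 1 is [0, -24], so an eigenvector is (1, 0).
For λ=-5: (A-λI) row 1 is [8, -24], so an eigenvector is (-3, -1).
General solution: K_1e^(3t)(1,0) + K_2e^(-5t)(-3,-1).
Applying p(0)=3, q(0)=-1 gives K_1=6, K_2=1.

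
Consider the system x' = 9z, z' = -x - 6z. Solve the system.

Coefficient matrix A = [[0, 9], [-1, -6]].
Characteristic polynomial det(A - λI) = λ^2 + 6λ + 9 = 0.
Single eigenvalue λ = -3 with algebraic multiplicity 2.
Eigenvector v = (3,-1); generalized eigenvector w with (A-λI)w=v is (1,0).
General solution: e^(-3t)[c_1·v + c_2·(t·v + w)].

x(t) = 3c_1e^(-3t) + 3c_2te^(-3t) + c_2e^(-3t), z(t) = -c_1e^(-3t) - c_2te^(-3t)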